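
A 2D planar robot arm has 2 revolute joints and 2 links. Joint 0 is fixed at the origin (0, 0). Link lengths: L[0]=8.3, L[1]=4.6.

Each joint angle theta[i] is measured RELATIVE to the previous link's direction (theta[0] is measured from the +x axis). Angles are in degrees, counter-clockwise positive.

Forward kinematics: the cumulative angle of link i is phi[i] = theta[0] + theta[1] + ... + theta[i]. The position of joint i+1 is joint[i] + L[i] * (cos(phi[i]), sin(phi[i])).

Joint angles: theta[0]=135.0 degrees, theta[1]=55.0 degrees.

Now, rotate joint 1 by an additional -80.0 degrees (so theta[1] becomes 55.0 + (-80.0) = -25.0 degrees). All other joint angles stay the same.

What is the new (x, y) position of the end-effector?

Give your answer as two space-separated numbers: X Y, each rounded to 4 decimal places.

joint[0] = (0.0000, 0.0000)  (base)
link 0: phi[0] = 135 = 135 deg
  cos(135 deg) = -0.7071, sin(135 deg) = 0.7071
  joint[1] = (0.0000, 0.0000) + 8.3 * (-0.7071, 0.7071) = (0.0000 + -5.8690, 0.0000 + 5.8690) = (-5.8690, 5.8690)
link 1: phi[1] = 135 + -25 = 110 deg
  cos(110 deg) = -0.3420, sin(110 deg) = 0.9397
  joint[2] = (-5.8690, 5.8690) + 4.6 * (-0.3420, 0.9397) = (-5.8690 + -1.5733, 5.8690 + 4.3226) = (-7.4423, 10.1916)
End effector: (-7.4423, 10.1916)

Answer: -7.4423 10.1916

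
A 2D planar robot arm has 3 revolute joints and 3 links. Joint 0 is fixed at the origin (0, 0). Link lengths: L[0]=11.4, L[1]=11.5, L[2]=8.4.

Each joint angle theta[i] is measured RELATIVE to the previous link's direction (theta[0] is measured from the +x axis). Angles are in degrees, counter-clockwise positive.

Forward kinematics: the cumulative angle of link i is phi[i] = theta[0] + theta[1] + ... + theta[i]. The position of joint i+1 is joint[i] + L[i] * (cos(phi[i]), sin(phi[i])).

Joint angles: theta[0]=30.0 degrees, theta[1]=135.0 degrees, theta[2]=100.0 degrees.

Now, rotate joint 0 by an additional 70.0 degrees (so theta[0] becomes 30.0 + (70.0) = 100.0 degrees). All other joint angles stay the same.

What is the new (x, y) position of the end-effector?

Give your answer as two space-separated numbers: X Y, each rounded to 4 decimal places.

joint[0] = (0.0000, 0.0000)  (base)
link 0: phi[0] = 100 = 100 deg
  cos(100 deg) = -0.1736, sin(100 deg) = 0.9848
  joint[1] = (0.0000, 0.0000) + 11.4 * (-0.1736, 0.9848) = (0.0000 + -1.9796, 0.0000 + 11.2268) = (-1.9796, 11.2268)
link 1: phi[1] = 100 + 135 = 235 deg
  cos(235 deg) = -0.5736, sin(235 deg) = -0.8192
  joint[2] = (-1.9796, 11.2268) + 11.5 * (-0.5736, -0.8192) = (-1.9796 + -6.5961, 11.2268 + -9.4202) = (-8.5757, 1.8066)
link 2: phi[2] = 100 + 135 + 100 = 335 deg
  cos(335 deg) = 0.9063, sin(335 deg) = -0.4226
  joint[3] = (-8.5757, 1.8066) + 8.4 * (0.9063, -0.4226) = (-8.5757 + 7.6130, 1.8066 + -3.5500) = (-0.9627, -1.7434)
End effector: (-0.9627, -1.7434)

Answer: -0.9627 -1.7434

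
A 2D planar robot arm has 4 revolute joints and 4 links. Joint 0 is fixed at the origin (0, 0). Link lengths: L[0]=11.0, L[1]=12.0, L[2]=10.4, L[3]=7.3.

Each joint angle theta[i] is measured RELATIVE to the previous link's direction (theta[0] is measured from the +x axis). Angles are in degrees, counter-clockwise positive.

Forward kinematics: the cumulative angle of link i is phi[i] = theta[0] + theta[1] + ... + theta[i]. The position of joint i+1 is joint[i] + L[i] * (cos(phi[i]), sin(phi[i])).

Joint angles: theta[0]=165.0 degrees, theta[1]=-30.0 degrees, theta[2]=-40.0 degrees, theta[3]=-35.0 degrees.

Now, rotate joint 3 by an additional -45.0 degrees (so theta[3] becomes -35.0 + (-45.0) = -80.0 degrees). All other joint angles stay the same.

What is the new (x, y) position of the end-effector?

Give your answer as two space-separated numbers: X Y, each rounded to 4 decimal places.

Answer: -12.9656 23.5821

Derivation:
joint[0] = (0.0000, 0.0000)  (base)
link 0: phi[0] = 165 = 165 deg
  cos(165 deg) = -0.9659, sin(165 deg) = 0.2588
  joint[1] = (0.0000, 0.0000) + 11 * (-0.9659, 0.2588) = (0.0000 + -10.6252, 0.0000 + 2.8470) = (-10.6252, 2.8470)
link 1: phi[1] = 165 + -30 = 135 deg
  cos(135 deg) = -0.7071, sin(135 deg) = 0.7071
  joint[2] = (-10.6252, 2.8470) + 12 * (-0.7071, 0.7071) = (-10.6252 + -8.4853, 2.8470 + 8.4853) = (-19.1105, 11.3323)
link 2: phi[2] = 165 + -30 + -40 = 95 deg
  cos(95 deg) = -0.0872, sin(95 deg) = 0.9962
  joint[3] = (-19.1105, 11.3323) + 10.4 * (-0.0872, 0.9962) = (-19.1105 + -0.9064, 11.3323 + 10.3604) = (-20.0169, 21.6927)
link 3: phi[3] = 165 + -30 + -40 + -80 = 15 deg
  cos(15 deg) = 0.9659, sin(15 deg) = 0.2588
  joint[4] = (-20.0169, 21.6927) + 7.3 * (0.9659, 0.2588) = (-20.0169 + 7.0513, 21.6927 + 1.8894) = (-12.9656, 23.5821)
End effector: (-12.9656, 23.5821)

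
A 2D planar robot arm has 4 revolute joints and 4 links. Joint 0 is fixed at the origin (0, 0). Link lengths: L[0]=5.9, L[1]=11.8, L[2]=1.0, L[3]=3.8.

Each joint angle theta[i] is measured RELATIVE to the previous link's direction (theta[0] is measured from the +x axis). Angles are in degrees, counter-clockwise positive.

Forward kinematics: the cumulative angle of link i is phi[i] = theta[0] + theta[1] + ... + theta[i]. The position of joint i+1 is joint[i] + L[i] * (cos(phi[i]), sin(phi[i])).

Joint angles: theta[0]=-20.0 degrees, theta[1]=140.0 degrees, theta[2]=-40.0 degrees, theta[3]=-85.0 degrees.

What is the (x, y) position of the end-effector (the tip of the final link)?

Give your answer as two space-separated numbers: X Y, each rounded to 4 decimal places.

Answer: 3.6034 8.8548

Derivation:
joint[0] = (0.0000, 0.0000)  (base)
link 0: phi[0] = -20 = -20 deg
  cos(-20 deg) = 0.9397, sin(-20 deg) = -0.3420
  joint[1] = (0.0000, 0.0000) + 5.9 * (0.9397, -0.3420) = (0.0000 + 5.5442, 0.0000 + -2.0179) = (5.5442, -2.0179)
link 1: phi[1] = -20 + 140 = 120 deg
  cos(120 deg) = -0.5000, sin(120 deg) = 0.8660
  joint[2] = (5.5442, -2.0179) + 11.8 * (-0.5000, 0.8660) = (5.5442 + -5.9000, -2.0179 + 10.2191) = (-0.3558, 8.2012)
link 2: phi[2] = -20 + 140 + -40 = 80 deg
  cos(80 deg) = 0.1736, sin(80 deg) = 0.9848
  joint[3] = (-0.3558, 8.2012) + 1 * (0.1736, 0.9848) = (-0.3558 + 0.1736, 8.2012 + 0.9848) = (-0.1822, 9.1860)
link 3: phi[3] = -20 + 140 + -40 + -85 = -5 deg
  cos(-5 deg) = 0.9962, sin(-5 deg) = -0.0872
  joint[4] = (-0.1822, 9.1860) + 3.8 * (0.9962, -0.0872) = (-0.1822 + 3.7855, 9.1860 + -0.3312) = (3.6034, 8.8548)
End effector: (3.6034, 8.8548)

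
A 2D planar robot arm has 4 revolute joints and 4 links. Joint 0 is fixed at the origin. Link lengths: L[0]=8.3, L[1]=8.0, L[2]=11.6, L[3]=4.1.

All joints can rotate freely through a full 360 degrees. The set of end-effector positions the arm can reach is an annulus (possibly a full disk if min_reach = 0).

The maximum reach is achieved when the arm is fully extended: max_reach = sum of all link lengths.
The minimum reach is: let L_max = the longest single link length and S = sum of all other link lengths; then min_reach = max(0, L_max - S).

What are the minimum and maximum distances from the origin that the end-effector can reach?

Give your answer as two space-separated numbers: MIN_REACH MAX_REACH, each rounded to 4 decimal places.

Answer: 0.0000 32.0000

Derivation:
Link lengths: [8.3, 8.0, 11.6, 4.1]
max_reach = 8.3 + 8 + 11.6 + 4.1 = 32
L_max = max([8.3, 8.0, 11.6, 4.1]) = 11.6
S (sum of others) = 32 - 11.6 = 20.4
min_reach = max(0, 11.6 - 20.4) = max(0, -8.8) = 0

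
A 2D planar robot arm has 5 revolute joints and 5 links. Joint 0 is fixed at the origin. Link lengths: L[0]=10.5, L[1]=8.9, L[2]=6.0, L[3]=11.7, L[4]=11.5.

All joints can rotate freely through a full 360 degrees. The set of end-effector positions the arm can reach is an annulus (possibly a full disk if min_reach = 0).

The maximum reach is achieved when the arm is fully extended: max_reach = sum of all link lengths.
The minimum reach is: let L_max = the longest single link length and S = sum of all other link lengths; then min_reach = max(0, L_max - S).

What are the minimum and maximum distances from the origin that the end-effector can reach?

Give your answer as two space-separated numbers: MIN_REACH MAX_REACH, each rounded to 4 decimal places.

Answer: 0.0000 48.6000

Derivation:
Link lengths: [10.5, 8.9, 6.0, 11.7, 11.5]
max_reach = 10.5 + 8.9 + 6 + 11.7 + 11.5 = 48.6
L_max = max([10.5, 8.9, 6.0, 11.7, 11.5]) = 11.7
S (sum of others) = 48.6 - 11.7 = 36.9
min_reach = max(0, 11.7 - 36.9) = max(0, -25.2) = 0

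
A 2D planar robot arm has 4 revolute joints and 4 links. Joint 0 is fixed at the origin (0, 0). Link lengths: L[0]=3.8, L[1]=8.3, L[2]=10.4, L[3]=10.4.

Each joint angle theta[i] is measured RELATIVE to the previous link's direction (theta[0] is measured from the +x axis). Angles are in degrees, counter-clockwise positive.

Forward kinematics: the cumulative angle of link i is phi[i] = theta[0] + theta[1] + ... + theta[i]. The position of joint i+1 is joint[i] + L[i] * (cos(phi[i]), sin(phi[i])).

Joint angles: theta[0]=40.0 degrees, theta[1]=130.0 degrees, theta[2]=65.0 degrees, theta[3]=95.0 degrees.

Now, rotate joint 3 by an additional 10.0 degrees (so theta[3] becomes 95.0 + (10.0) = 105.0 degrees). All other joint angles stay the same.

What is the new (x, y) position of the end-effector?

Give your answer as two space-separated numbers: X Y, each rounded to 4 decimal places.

joint[0] = (0.0000, 0.0000)  (base)
link 0: phi[0] = 40 = 40 deg
  cos(40 deg) = 0.7660, sin(40 deg) = 0.6428
  joint[1] = (0.0000, 0.0000) + 3.8 * (0.7660, 0.6428) = (0.0000 + 2.9110, 0.0000 + 2.4426) = (2.9110, 2.4426)
link 1: phi[1] = 40 + 130 = 170 deg
  cos(170 deg) = -0.9848, sin(170 deg) = 0.1736
  joint[2] = (2.9110, 2.4426) + 8.3 * (-0.9848, 0.1736) = (2.9110 + -8.1739, 2.4426 + 1.4413) = (-5.2629, 3.8839)
link 2: phi[2] = 40 + 130 + 65 = 235 deg
  cos(235 deg) = -0.5736, sin(235 deg) = -0.8192
  joint[3] = (-5.2629, 3.8839) + 10.4 * (-0.5736, -0.8192) = (-5.2629 + -5.9652, 3.8839 + -8.5192) = (-11.2281, -4.6353)
link 3: phi[3] = 40 + 130 + 65 + 105 = 340 deg
  cos(340 deg) = 0.9397, sin(340 deg) = -0.3420
  joint[4] = (-11.2281, -4.6353) + 10.4 * (0.9397, -0.3420) = (-11.2281 + 9.7728, -4.6353 + -3.5570) = (-1.4553, -8.1923)
End effector: (-1.4553, -8.1923)

Answer: -1.4553 -8.1923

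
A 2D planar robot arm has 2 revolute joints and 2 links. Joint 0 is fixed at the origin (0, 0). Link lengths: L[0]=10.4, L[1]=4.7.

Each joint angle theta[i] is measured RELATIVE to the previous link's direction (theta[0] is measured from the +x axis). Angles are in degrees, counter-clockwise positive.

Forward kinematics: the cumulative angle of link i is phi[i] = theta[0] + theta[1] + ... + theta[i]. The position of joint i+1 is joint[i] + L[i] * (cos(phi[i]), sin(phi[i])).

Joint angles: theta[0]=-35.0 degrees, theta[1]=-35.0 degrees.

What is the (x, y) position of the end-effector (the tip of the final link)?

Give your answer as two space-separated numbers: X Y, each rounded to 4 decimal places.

Answer: 10.1267 -10.3818

Derivation:
joint[0] = (0.0000, 0.0000)  (base)
link 0: phi[0] = -35 = -35 deg
  cos(-35 deg) = 0.8192, sin(-35 deg) = -0.5736
  joint[1] = (0.0000, 0.0000) + 10.4 * (0.8192, -0.5736) = (0.0000 + 8.5192, 0.0000 + -5.9652) = (8.5192, -5.9652)
link 1: phi[1] = -35 + -35 = -70 deg
  cos(-70 deg) = 0.3420, sin(-70 deg) = -0.9397
  joint[2] = (8.5192, -5.9652) + 4.7 * (0.3420, -0.9397) = (8.5192 + 1.6075, -5.9652 + -4.4166) = (10.1267, -10.3818)
End effector: (10.1267, -10.3818)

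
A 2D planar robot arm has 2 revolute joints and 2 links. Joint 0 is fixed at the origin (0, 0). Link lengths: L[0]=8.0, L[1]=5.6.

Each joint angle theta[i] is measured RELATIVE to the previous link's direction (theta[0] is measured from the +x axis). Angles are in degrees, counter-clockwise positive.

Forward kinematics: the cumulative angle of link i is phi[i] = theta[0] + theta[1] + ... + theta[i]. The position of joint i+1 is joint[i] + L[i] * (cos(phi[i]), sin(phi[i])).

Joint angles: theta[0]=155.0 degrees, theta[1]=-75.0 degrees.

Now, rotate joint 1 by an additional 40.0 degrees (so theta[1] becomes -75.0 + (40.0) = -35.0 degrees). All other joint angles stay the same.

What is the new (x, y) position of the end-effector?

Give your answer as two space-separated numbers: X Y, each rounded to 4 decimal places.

Answer: -10.0505 8.2307

Derivation:
joint[0] = (0.0000, 0.0000)  (base)
link 0: phi[0] = 155 = 155 deg
  cos(155 deg) = -0.9063, sin(155 deg) = 0.4226
  joint[1] = (0.0000, 0.0000) + 8 * (-0.9063, 0.4226) = (0.0000 + -7.2505, 0.0000 + 3.3809) = (-7.2505, 3.3809)
link 1: phi[1] = 155 + -35 = 120 deg
  cos(120 deg) = -0.5000, sin(120 deg) = 0.8660
  joint[2] = (-7.2505, 3.3809) + 5.6 * (-0.5000, 0.8660) = (-7.2505 + -2.8000, 3.3809 + 4.8497) = (-10.0505, 8.2307)
End effector: (-10.0505, 8.2307)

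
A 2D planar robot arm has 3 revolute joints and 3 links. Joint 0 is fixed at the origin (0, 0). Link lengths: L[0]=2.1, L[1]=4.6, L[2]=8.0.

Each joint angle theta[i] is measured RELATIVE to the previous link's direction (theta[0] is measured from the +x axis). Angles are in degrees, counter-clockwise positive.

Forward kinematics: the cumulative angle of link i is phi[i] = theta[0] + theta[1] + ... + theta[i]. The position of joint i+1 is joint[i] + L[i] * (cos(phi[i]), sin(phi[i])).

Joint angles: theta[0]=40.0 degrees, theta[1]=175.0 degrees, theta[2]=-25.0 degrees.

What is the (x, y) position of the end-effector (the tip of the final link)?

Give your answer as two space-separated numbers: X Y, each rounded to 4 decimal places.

joint[0] = (0.0000, 0.0000)  (base)
link 0: phi[0] = 40 = 40 deg
  cos(40 deg) = 0.7660, sin(40 deg) = 0.6428
  joint[1] = (0.0000, 0.0000) + 2.1 * (0.7660, 0.6428) = (0.0000 + 1.6087, 0.0000 + 1.3499) = (1.6087, 1.3499)
link 1: phi[1] = 40 + 175 = 215 deg
  cos(215 deg) = -0.8192, sin(215 deg) = -0.5736
  joint[2] = (1.6087, 1.3499) + 4.6 * (-0.8192, -0.5736) = (1.6087 + -3.7681, 1.3499 + -2.6385) = (-2.1594, -1.2886)
link 2: phi[2] = 40 + 175 + -25 = 190 deg
  cos(190 deg) = -0.9848, sin(190 deg) = -0.1736
  joint[3] = (-2.1594, -1.2886) + 8 * (-0.9848, -0.1736) = (-2.1594 + -7.8785, -1.2886 + -1.3892) = (-10.0379, -2.6778)
End effector: (-10.0379, -2.6778)

Answer: -10.0379 -2.6778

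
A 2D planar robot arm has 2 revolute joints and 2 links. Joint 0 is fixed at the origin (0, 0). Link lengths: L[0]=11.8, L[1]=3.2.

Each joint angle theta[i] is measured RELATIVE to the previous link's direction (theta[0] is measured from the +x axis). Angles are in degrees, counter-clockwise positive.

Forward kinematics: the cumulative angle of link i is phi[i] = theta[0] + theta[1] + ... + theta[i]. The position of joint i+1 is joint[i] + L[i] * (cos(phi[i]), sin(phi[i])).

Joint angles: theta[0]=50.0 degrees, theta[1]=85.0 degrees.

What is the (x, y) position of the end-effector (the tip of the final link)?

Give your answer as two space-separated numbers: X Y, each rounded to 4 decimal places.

Answer: 5.3222 11.3021

Derivation:
joint[0] = (0.0000, 0.0000)  (base)
link 0: phi[0] = 50 = 50 deg
  cos(50 deg) = 0.6428, sin(50 deg) = 0.7660
  joint[1] = (0.0000, 0.0000) + 11.8 * (0.6428, 0.7660) = (0.0000 + 7.5849, 0.0000 + 9.0393) = (7.5849, 9.0393)
link 1: phi[1] = 50 + 85 = 135 deg
  cos(135 deg) = -0.7071, sin(135 deg) = 0.7071
  joint[2] = (7.5849, 9.0393) + 3.2 * (-0.7071, 0.7071) = (7.5849 + -2.2627, 9.0393 + 2.2627) = (5.3222, 11.3021)
End effector: (5.3222, 11.3021)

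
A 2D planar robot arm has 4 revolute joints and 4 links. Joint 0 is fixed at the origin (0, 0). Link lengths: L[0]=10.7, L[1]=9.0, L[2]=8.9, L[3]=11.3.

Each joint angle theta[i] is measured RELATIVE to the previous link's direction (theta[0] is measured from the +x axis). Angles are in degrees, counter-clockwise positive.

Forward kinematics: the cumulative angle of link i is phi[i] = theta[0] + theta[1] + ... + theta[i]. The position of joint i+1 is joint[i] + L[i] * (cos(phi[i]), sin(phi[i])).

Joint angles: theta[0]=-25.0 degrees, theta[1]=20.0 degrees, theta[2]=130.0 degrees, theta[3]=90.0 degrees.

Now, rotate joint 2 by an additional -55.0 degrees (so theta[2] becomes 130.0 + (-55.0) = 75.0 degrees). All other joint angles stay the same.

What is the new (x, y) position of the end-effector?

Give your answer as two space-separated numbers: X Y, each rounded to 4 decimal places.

joint[0] = (0.0000, 0.0000)  (base)
link 0: phi[0] = -25 = -25 deg
  cos(-25 deg) = 0.9063, sin(-25 deg) = -0.4226
  joint[1] = (0.0000, 0.0000) + 10.7 * (0.9063, -0.4226) = (0.0000 + 9.6975, 0.0000 + -4.5220) = (9.6975, -4.5220)
link 1: phi[1] = -25 + 20 = -5 deg
  cos(-5 deg) = 0.9962, sin(-5 deg) = -0.0872
  joint[2] = (9.6975, -4.5220) + 9 * (0.9962, -0.0872) = (9.6975 + 8.9658, -4.5220 + -0.7844) = (18.6632, -5.3064)
link 2: phi[2] = -25 + 20 + 75 = 70 deg
  cos(70 deg) = 0.3420, sin(70 deg) = 0.9397
  joint[3] = (18.6632, -5.3064) + 8.9 * (0.3420, 0.9397) = (18.6632 + 3.0440, -5.3064 + 8.3633) = (21.7072, 3.0568)
link 3: phi[3] = -25 + 20 + 75 + 90 = 160 deg
  cos(160 deg) = -0.9397, sin(160 deg) = 0.3420
  joint[4] = (21.7072, 3.0568) + 11.3 * (-0.9397, 0.3420) = (21.7072 + -10.6185, 3.0568 + 3.8648) = (11.0887, 6.9217)
End effector: (11.0887, 6.9217)

Answer: 11.0887 6.9217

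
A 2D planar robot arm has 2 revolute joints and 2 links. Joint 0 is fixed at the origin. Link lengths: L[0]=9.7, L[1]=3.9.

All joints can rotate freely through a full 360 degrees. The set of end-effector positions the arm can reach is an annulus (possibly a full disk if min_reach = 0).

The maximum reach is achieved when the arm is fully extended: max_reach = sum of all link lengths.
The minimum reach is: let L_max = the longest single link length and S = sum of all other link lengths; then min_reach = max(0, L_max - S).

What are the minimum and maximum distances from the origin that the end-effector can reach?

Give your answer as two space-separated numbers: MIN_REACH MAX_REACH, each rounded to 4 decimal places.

Answer: 5.8000 13.6000

Derivation:
Link lengths: [9.7, 3.9]
max_reach = 9.7 + 3.9 = 13.6
L_max = max([9.7, 3.9]) = 9.7
S (sum of others) = 13.6 - 9.7 = 3.9
min_reach = max(0, 9.7 - 3.9) = max(0, 5.8) = 5.8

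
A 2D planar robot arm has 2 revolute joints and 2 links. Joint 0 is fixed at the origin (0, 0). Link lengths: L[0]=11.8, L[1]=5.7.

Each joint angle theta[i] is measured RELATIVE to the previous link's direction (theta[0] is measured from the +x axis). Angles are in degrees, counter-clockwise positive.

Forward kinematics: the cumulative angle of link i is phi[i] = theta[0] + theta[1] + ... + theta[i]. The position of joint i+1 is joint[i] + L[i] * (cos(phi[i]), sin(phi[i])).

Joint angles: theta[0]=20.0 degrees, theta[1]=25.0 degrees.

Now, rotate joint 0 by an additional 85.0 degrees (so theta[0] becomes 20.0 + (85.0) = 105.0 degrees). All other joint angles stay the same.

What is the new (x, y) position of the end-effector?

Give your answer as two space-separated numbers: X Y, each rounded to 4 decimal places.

Answer: -6.7180 15.7644

Derivation:
joint[0] = (0.0000, 0.0000)  (base)
link 0: phi[0] = 105 = 105 deg
  cos(105 deg) = -0.2588, sin(105 deg) = 0.9659
  joint[1] = (0.0000, 0.0000) + 11.8 * (-0.2588, 0.9659) = (0.0000 + -3.0541, 0.0000 + 11.3979) = (-3.0541, 11.3979)
link 1: phi[1] = 105 + 25 = 130 deg
  cos(130 deg) = -0.6428, sin(130 deg) = 0.7660
  joint[2] = (-3.0541, 11.3979) + 5.7 * (-0.6428, 0.7660) = (-3.0541 + -3.6639, 11.3979 + 4.3665) = (-6.7180, 15.7644)
End effector: (-6.7180, 15.7644)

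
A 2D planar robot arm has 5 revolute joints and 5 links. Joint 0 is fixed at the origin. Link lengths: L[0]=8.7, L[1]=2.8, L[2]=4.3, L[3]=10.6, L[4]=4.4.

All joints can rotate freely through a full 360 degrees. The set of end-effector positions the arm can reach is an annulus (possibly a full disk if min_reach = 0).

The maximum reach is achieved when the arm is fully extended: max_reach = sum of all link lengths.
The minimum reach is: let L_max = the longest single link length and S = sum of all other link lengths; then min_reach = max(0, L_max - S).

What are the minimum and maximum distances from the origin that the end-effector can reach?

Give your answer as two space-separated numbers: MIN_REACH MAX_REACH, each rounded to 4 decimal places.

Link lengths: [8.7, 2.8, 4.3, 10.6, 4.4]
max_reach = 8.7 + 2.8 + 4.3 + 10.6 + 4.4 = 30.8
L_max = max([8.7, 2.8, 4.3, 10.6, 4.4]) = 10.6
S (sum of others) = 30.8 - 10.6 = 20.2
min_reach = max(0, 10.6 - 20.2) = max(0, -9.6) = 0

Answer: 0.0000 30.8000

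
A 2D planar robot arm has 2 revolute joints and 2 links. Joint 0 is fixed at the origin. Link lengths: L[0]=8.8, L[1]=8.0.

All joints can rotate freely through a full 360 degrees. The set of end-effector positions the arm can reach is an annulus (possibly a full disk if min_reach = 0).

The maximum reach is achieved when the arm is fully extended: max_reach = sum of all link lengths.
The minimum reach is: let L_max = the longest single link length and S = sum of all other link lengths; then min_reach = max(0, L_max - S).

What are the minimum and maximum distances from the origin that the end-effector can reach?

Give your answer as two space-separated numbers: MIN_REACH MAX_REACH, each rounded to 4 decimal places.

Answer: 0.8000 16.8000

Derivation:
Link lengths: [8.8, 8.0]
max_reach = 8.8 + 8 = 16.8
L_max = max([8.8, 8.0]) = 8.8
S (sum of others) = 16.8 - 8.8 = 8
min_reach = max(0, 8.8 - 8) = max(0, 0.8) = 0.8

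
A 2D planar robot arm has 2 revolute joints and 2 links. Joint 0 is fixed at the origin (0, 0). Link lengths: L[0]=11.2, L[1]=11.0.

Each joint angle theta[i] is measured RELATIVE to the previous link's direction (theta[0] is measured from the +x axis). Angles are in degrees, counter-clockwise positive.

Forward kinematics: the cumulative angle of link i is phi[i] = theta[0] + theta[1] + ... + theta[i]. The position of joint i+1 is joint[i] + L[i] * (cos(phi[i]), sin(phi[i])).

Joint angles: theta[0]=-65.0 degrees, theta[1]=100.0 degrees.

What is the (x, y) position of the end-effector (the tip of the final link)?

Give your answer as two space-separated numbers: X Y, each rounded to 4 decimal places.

joint[0] = (0.0000, 0.0000)  (base)
link 0: phi[0] = -65 = -65 deg
  cos(-65 deg) = 0.4226, sin(-65 deg) = -0.9063
  joint[1] = (0.0000, 0.0000) + 11.2 * (0.4226, -0.9063) = (0.0000 + 4.7333, 0.0000 + -10.1506) = (4.7333, -10.1506)
link 1: phi[1] = -65 + 100 = 35 deg
  cos(35 deg) = 0.8192, sin(35 deg) = 0.5736
  joint[2] = (4.7333, -10.1506) + 11 * (0.8192, 0.5736) = (4.7333 + 9.0107, -10.1506 + 6.3093) = (13.7440, -3.8413)
End effector: (13.7440, -3.8413)

Answer: 13.7440 -3.8413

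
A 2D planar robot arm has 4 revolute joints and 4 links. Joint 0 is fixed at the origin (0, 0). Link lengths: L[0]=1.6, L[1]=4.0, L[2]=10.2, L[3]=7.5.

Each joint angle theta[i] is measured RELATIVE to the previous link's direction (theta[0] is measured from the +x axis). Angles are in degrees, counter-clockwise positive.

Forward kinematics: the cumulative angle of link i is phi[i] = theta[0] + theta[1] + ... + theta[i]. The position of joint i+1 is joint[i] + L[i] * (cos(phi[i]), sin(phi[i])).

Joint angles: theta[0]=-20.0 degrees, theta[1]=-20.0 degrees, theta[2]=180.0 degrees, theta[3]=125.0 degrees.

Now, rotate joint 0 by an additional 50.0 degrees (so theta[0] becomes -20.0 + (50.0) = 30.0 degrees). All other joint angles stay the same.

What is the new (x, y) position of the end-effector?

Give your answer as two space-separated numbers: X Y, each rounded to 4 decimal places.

Answer: 0.5831 -5.5799

Derivation:
joint[0] = (0.0000, 0.0000)  (base)
link 0: phi[0] = 30 = 30 deg
  cos(30 deg) = 0.8660, sin(30 deg) = 0.5000
  joint[1] = (0.0000, 0.0000) + 1.6 * (0.8660, 0.5000) = (0.0000 + 1.3856, 0.0000 + 0.8000) = (1.3856, 0.8000)
link 1: phi[1] = 30 + -20 = 10 deg
  cos(10 deg) = 0.9848, sin(10 deg) = 0.1736
  joint[2] = (1.3856, 0.8000) + 4 * (0.9848, 0.1736) = (1.3856 + 3.9392, 0.8000 + 0.6946) = (5.3249, 1.4946)
link 2: phi[2] = 30 + -20 + 180 = 190 deg
  cos(190 deg) = -0.9848, sin(190 deg) = -0.1736
  joint[3] = (5.3249, 1.4946) + 10.2 * (-0.9848, -0.1736) = (5.3249 + -10.0450, 1.4946 + -1.7712) = (-4.7202, -0.2766)
link 3: phi[3] = 30 + -20 + 180 + 125 = 315 deg
  cos(315 deg) = 0.7071, sin(315 deg) = -0.7071
  joint[4] = (-4.7202, -0.2766) + 7.5 * (0.7071, -0.7071) = (-4.7202 + 5.3033, -0.2766 + -5.3033) = (0.5831, -5.5799)
End effector: (0.5831, -5.5799)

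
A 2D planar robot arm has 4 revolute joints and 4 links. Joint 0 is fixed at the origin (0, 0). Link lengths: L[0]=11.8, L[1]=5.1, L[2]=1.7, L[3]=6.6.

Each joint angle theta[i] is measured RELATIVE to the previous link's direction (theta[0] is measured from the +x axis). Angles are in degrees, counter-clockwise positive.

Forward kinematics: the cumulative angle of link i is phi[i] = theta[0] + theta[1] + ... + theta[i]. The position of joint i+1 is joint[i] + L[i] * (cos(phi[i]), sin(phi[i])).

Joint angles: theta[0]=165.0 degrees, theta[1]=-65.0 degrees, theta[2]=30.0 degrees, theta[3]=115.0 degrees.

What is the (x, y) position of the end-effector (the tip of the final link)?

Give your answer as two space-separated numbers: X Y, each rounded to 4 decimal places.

joint[0] = (0.0000, 0.0000)  (base)
link 0: phi[0] = 165 = 165 deg
  cos(165 deg) = -0.9659, sin(165 deg) = 0.2588
  joint[1] = (0.0000, 0.0000) + 11.8 * (-0.9659, 0.2588) = (0.0000 + -11.3979, 0.0000 + 3.0541) = (-11.3979, 3.0541)
link 1: phi[1] = 165 + -65 = 100 deg
  cos(100 deg) = -0.1736, sin(100 deg) = 0.9848
  joint[2] = (-11.3979, 3.0541) + 5.1 * (-0.1736, 0.9848) = (-11.3979 + -0.8856, 3.0541 + 5.0225) = (-12.2835, 8.0766)
link 2: phi[2] = 165 + -65 + 30 = 130 deg
  cos(130 deg) = -0.6428, sin(130 deg) = 0.7660
  joint[3] = (-12.2835, 8.0766) + 1.7 * (-0.6428, 0.7660) = (-12.2835 + -1.0927, 8.0766 + 1.3023) = (-13.3763, 9.3789)
link 3: phi[3] = 165 + -65 + 30 + 115 = 245 deg
  cos(245 deg) = -0.4226, sin(245 deg) = -0.9063
  joint[4] = (-13.3763, 9.3789) + 6.6 * (-0.4226, -0.9063) = (-13.3763 + -2.7893, 9.3789 + -5.9816) = (-16.1655, 3.3972)
End effector: (-16.1655, 3.3972)

Answer: -16.1655 3.3972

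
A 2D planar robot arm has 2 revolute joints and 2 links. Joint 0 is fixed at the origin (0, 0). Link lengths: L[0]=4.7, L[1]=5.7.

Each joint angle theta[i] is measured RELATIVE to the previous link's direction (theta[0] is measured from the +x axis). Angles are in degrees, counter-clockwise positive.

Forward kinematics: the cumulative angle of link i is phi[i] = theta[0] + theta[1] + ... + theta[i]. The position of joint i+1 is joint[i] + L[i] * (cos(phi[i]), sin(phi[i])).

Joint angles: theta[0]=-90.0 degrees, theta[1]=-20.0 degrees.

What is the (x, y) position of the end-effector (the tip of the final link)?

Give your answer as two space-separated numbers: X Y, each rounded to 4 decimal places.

joint[0] = (0.0000, 0.0000)  (base)
link 0: phi[0] = -90 = -90 deg
  cos(-90 deg) = 0.0000, sin(-90 deg) = -1.0000
  joint[1] = (0.0000, 0.0000) + 4.7 * (0.0000, -1.0000) = (0.0000 + 0.0000, 0.0000 + -4.7000) = (0.0000, -4.7000)
link 1: phi[1] = -90 + -20 = -110 deg
  cos(-110 deg) = -0.3420, sin(-110 deg) = -0.9397
  joint[2] = (0.0000, -4.7000) + 5.7 * (-0.3420, -0.9397) = (0.0000 + -1.9495, -4.7000 + -5.3562) = (-1.9495, -10.0562)
End effector: (-1.9495, -10.0562)

Answer: -1.9495 -10.0562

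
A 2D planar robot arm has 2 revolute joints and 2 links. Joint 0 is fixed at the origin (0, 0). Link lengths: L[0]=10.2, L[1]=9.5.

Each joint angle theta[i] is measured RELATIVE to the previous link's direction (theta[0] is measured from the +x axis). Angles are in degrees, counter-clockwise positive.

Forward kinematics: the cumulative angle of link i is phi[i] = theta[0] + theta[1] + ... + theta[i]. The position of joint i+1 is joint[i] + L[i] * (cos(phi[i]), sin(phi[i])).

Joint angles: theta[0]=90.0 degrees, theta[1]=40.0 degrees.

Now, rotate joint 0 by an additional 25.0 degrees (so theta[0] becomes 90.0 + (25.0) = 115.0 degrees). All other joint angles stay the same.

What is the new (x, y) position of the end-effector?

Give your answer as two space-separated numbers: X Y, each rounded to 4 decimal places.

Answer: -12.9206 13.2592

Derivation:
joint[0] = (0.0000, 0.0000)  (base)
link 0: phi[0] = 115 = 115 deg
  cos(115 deg) = -0.4226, sin(115 deg) = 0.9063
  joint[1] = (0.0000, 0.0000) + 10.2 * (-0.4226, 0.9063) = (0.0000 + -4.3107, 0.0000 + 9.2443) = (-4.3107, 9.2443)
link 1: phi[1] = 115 + 40 = 155 deg
  cos(155 deg) = -0.9063, sin(155 deg) = 0.4226
  joint[2] = (-4.3107, 9.2443) + 9.5 * (-0.9063, 0.4226) = (-4.3107 + -8.6099, 9.2443 + 4.0149) = (-12.9206, 13.2592)
End effector: (-12.9206, 13.2592)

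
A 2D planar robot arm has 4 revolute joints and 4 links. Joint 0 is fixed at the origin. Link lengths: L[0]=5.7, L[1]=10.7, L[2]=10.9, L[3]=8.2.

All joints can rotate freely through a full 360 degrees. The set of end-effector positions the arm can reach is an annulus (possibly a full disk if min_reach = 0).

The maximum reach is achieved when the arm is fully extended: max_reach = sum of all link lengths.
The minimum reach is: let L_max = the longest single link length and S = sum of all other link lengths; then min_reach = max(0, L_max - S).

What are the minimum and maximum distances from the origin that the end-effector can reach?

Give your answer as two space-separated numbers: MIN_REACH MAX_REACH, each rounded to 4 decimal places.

Answer: 0.0000 35.5000

Derivation:
Link lengths: [5.7, 10.7, 10.9, 8.2]
max_reach = 5.7 + 10.7 + 10.9 + 8.2 = 35.5
L_max = max([5.7, 10.7, 10.9, 8.2]) = 10.9
S (sum of others) = 35.5 - 10.9 = 24.6
min_reach = max(0, 10.9 - 24.6) = max(0, -13.7) = 0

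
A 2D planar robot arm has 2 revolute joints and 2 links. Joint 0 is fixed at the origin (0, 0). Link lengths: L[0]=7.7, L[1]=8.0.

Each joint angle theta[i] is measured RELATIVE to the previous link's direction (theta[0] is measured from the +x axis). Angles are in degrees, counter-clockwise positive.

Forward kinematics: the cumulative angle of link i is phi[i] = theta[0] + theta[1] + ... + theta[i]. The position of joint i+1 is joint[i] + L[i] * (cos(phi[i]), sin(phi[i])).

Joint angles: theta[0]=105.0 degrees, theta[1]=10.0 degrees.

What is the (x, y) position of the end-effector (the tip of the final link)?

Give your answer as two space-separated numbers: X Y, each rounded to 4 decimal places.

joint[0] = (0.0000, 0.0000)  (base)
link 0: phi[0] = 105 = 105 deg
  cos(105 deg) = -0.2588, sin(105 deg) = 0.9659
  joint[1] = (0.0000, 0.0000) + 7.7 * (-0.2588, 0.9659) = (0.0000 + -1.9929, 0.0000 + 7.4376) = (-1.9929, 7.4376)
link 1: phi[1] = 105 + 10 = 115 deg
  cos(115 deg) = -0.4226, sin(115 deg) = 0.9063
  joint[2] = (-1.9929, 7.4376) + 8 * (-0.4226, 0.9063) = (-1.9929 + -3.3809, 7.4376 + 7.2505) = (-5.3739, 14.6881)
End effector: (-5.3739, 14.6881)

Answer: -5.3739 14.6881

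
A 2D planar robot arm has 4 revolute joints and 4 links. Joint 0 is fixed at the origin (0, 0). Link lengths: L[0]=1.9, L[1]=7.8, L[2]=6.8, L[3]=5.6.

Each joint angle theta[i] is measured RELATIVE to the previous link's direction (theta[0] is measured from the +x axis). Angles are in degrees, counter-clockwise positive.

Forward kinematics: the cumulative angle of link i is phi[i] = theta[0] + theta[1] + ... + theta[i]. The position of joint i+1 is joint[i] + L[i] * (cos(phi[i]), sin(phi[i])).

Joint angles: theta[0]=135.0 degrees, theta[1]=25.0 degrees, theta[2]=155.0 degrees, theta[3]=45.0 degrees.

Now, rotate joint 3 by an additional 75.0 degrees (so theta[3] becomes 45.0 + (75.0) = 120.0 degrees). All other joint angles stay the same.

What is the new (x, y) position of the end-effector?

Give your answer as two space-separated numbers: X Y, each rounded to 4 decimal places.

Answer: -2.4154 4.6121

Derivation:
joint[0] = (0.0000, 0.0000)  (base)
link 0: phi[0] = 135 = 135 deg
  cos(135 deg) = -0.7071, sin(135 deg) = 0.7071
  joint[1] = (0.0000, 0.0000) + 1.9 * (-0.7071, 0.7071) = (0.0000 + -1.3435, 0.0000 + 1.3435) = (-1.3435, 1.3435)
link 1: phi[1] = 135 + 25 = 160 deg
  cos(160 deg) = -0.9397, sin(160 deg) = 0.3420
  joint[2] = (-1.3435, 1.3435) + 7.8 * (-0.9397, 0.3420) = (-1.3435 + -7.3296, 1.3435 + 2.6678) = (-8.6731, 4.0113)
link 2: phi[2] = 135 + 25 + 155 = 315 deg
  cos(315 deg) = 0.7071, sin(315 deg) = -0.7071
  joint[3] = (-8.6731, 4.0113) + 6.8 * (0.7071, -0.7071) = (-8.6731 + 4.8083, 4.0113 + -4.8083) = (-3.8648, -0.7971)
link 3: phi[3] = 135 + 25 + 155 + 120 = 435 deg
  cos(435 deg) = 0.2588, sin(435 deg) = 0.9659
  joint[4] = (-3.8648, -0.7971) + 5.6 * (0.2588, 0.9659) = (-3.8648 + 1.4494, -0.7971 + 5.4092) = (-2.4154, 4.6121)
End effector: (-2.4154, 4.6121)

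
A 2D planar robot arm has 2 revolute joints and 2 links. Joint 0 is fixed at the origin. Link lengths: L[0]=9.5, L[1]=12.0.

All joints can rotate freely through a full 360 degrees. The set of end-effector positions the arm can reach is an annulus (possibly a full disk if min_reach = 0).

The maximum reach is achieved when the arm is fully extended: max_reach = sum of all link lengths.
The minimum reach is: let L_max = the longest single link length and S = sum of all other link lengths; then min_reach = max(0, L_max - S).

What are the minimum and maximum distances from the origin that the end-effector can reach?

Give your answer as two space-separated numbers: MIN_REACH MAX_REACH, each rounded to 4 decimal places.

Answer: 2.5000 21.5000

Derivation:
Link lengths: [9.5, 12.0]
max_reach = 9.5 + 12 = 21.5
L_max = max([9.5, 12.0]) = 12
S (sum of others) = 21.5 - 12 = 9.5
min_reach = max(0, 12 - 9.5) = max(0, 2.5) = 2.5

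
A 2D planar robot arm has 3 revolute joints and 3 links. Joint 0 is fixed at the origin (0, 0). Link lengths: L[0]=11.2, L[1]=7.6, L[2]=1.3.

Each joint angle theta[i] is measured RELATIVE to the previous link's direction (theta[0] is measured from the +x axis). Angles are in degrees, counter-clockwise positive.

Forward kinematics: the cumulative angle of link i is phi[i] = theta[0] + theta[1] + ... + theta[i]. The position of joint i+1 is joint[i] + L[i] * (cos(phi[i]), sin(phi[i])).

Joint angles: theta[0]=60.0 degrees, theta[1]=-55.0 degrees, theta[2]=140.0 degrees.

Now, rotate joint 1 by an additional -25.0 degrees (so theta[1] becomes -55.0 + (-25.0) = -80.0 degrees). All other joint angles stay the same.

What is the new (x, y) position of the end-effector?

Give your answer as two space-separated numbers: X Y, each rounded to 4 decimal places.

Answer: 12.0917 8.2260

Derivation:
joint[0] = (0.0000, 0.0000)  (base)
link 0: phi[0] = 60 = 60 deg
  cos(60 deg) = 0.5000, sin(60 deg) = 0.8660
  joint[1] = (0.0000, 0.0000) + 11.2 * (0.5000, 0.8660) = (0.0000 + 5.6000, 0.0000 + 9.6995) = (5.6000, 9.6995)
link 1: phi[1] = 60 + -80 = -20 deg
  cos(-20 deg) = 0.9397, sin(-20 deg) = -0.3420
  joint[2] = (5.6000, 9.6995) + 7.6 * (0.9397, -0.3420) = (5.6000 + 7.1417, 9.6995 + -2.5994) = (12.7417, 7.1001)
link 2: phi[2] = 60 + -80 + 140 = 120 deg
  cos(120 deg) = -0.5000, sin(120 deg) = 0.8660
  joint[3] = (12.7417, 7.1001) + 1.3 * (-0.5000, 0.8660) = (12.7417 + -0.6500, 7.1001 + 1.1258) = (12.0917, 8.2260)
End effector: (12.0917, 8.2260)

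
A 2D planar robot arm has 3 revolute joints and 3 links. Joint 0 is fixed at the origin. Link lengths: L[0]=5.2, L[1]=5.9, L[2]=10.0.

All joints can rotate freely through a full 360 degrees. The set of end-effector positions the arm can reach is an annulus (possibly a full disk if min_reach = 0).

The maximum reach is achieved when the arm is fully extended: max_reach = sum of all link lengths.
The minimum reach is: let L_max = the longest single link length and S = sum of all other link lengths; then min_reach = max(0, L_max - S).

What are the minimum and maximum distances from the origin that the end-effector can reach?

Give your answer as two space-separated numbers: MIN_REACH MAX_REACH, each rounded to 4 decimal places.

Link lengths: [5.2, 5.9, 10.0]
max_reach = 5.2 + 5.9 + 10 = 21.1
L_max = max([5.2, 5.9, 10.0]) = 10
S (sum of others) = 21.1 - 10 = 11.1
min_reach = max(0, 10 - 11.1) = max(0, -1.1) = 0

Answer: 0.0000 21.1000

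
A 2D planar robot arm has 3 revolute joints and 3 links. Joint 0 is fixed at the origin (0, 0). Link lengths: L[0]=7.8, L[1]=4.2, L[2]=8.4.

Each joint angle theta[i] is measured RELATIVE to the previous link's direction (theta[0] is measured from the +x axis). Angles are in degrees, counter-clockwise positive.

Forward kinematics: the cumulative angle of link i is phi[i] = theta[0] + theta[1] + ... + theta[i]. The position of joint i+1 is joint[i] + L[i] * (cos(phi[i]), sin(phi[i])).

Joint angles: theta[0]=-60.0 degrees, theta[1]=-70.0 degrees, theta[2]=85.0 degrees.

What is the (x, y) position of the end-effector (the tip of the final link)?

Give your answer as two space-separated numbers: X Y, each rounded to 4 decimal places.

joint[0] = (0.0000, 0.0000)  (base)
link 0: phi[0] = -60 = -60 deg
  cos(-60 deg) = 0.5000, sin(-60 deg) = -0.8660
  joint[1] = (0.0000, 0.0000) + 7.8 * (0.5000, -0.8660) = (0.0000 + 3.9000, 0.0000 + -6.7550) = (3.9000, -6.7550)
link 1: phi[1] = -60 + -70 = -130 deg
  cos(-130 deg) = -0.6428, sin(-130 deg) = -0.7660
  joint[2] = (3.9000, -6.7550) + 4.2 * (-0.6428, -0.7660) = (3.9000 + -2.6997, -6.7550 + -3.2174) = (1.2003, -9.9724)
link 2: phi[2] = -60 + -70 + 85 = -45 deg
  cos(-45 deg) = 0.7071, sin(-45 deg) = -0.7071
  joint[3] = (1.2003, -9.9724) + 8.4 * (0.7071, -0.7071) = (1.2003 + 5.9397, -9.9724 + -5.9397) = (7.1400, -15.9121)
End effector: (7.1400, -15.9121)

Answer: 7.1400 -15.9121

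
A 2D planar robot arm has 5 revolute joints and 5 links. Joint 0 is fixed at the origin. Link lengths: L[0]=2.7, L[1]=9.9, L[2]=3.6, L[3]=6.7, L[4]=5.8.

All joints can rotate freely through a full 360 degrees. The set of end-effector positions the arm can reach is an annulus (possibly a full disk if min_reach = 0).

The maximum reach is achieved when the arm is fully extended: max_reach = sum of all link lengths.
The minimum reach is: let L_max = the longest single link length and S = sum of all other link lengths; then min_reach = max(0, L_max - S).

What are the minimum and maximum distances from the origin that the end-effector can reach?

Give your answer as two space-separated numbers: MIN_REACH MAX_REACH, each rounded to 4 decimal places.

Link lengths: [2.7, 9.9, 3.6, 6.7, 5.8]
max_reach = 2.7 + 9.9 + 3.6 + 6.7 + 5.8 = 28.7
L_max = max([2.7, 9.9, 3.6, 6.7, 5.8]) = 9.9
S (sum of others) = 28.7 - 9.9 = 18.8
min_reach = max(0, 9.9 - 18.8) = max(0, -8.9) = 0

Answer: 0.0000 28.7000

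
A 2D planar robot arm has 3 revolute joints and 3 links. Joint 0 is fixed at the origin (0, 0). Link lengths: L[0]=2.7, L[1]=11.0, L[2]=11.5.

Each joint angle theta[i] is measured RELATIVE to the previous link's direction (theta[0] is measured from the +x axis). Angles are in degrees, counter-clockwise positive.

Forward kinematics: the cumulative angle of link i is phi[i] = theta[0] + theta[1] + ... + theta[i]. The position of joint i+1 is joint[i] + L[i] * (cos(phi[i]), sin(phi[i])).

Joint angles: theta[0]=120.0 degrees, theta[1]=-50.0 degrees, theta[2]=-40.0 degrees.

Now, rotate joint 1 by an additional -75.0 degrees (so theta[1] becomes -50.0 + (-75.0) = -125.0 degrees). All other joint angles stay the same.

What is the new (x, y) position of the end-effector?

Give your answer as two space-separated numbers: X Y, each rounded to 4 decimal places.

Answer: 17.7399 -6.7522

Derivation:
joint[0] = (0.0000, 0.0000)  (base)
link 0: phi[0] = 120 = 120 deg
  cos(120 deg) = -0.5000, sin(120 deg) = 0.8660
  joint[1] = (0.0000, 0.0000) + 2.7 * (-0.5000, 0.8660) = (0.0000 + -1.3500, 0.0000 + 2.3383) = (-1.3500, 2.3383)
link 1: phi[1] = 120 + -125 = -5 deg
  cos(-5 deg) = 0.9962, sin(-5 deg) = -0.0872
  joint[2] = (-1.3500, 2.3383) + 11 * (0.9962, -0.0872) = (-1.3500 + 10.9581, 2.3383 + -0.9587) = (9.6081, 1.3796)
link 2: phi[2] = 120 + -125 + -40 = -45 deg
  cos(-45 deg) = 0.7071, sin(-45 deg) = -0.7071
  joint[3] = (9.6081, 1.3796) + 11.5 * (0.7071, -0.7071) = (9.6081 + 8.1317, 1.3796 + -8.1317) = (17.7399, -6.7522)
End effector: (17.7399, -6.7522)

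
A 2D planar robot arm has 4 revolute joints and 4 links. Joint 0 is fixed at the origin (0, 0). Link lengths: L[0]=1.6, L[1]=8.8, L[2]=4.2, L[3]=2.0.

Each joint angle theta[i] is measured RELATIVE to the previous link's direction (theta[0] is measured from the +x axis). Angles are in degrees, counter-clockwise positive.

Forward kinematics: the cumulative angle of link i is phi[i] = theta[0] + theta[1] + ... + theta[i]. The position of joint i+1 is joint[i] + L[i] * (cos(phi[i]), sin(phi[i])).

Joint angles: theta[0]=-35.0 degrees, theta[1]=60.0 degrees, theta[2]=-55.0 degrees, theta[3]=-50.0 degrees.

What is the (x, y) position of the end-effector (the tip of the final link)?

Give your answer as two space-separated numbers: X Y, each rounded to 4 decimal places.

Answer: 13.2708 -1.2683

Derivation:
joint[0] = (0.0000, 0.0000)  (base)
link 0: phi[0] = -35 = -35 deg
  cos(-35 deg) = 0.8192, sin(-35 deg) = -0.5736
  joint[1] = (0.0000, 0.0000) + 1.6 * (0.8192, -0.5736) = (0.0000 + 1.3106, 0.0000 + -0.9177) = (1.3106, -0.9177)
link 1: phi[1] = -35 + 60 = 25 deg
  cos(25 deg) = 0.9063, sin(25 deg) = 0.4226
  joint[2] = (1.3106, -0.9177) + 8.8 * (0.9063, 0.4226) = (1.3106 + 7.9755, -0.9177 + 3.7190) = (9.2862, 2.8013)
link 2: phi[2] = -35 + 60 + -55 = -30 deg
  cos(-30 deg) = 0.8660, sin(-30 deg) = -0.5000
  joint[3] = (9.2862, 2.8013) + 4.2 * (0.8660, -0.5000) = (9.2862 + 3.6373, 2.8013 + -2.1000) = (12.9235, 0.7013)
link 3: phi[3] = -35 + 60 + -55 + -50 = -80 deg
  cos(-80 deg) = 0.1736, sin(-80 deg) = -0.9848
  joint[4] = (12.9235, 0.7013) + 2 * (0.1736, -0.9848) = (12.9235 + 0.3473, 0.7013 + -1.9696) = (13.2708, -1.2683)
End effector: (13.2708, -1.2683)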